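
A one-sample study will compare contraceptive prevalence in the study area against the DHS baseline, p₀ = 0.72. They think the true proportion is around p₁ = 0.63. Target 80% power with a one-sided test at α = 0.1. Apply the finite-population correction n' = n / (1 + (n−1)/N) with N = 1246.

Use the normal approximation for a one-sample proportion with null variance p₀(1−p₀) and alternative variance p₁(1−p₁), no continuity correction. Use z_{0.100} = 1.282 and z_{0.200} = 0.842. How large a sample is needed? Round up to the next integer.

n = [z_α·√(p₀q₀) + z_β·√(p₁q₁)]² / (p₁ − p₀)²
  = [1.282·√(0.72·0.28) + 0.842·√(0.63·0.37)]² / (-0.09)²
  = [1.282·0.4490 + 0.842·0.4828]² / 0.0081
  = [0.9821]² / 0.0081
  = 119.09
Finite-population correction (N = 1246): 119.09 / (1 + (119.09 − 1)/1246) = 108.78.
Round up → n = 109.

n = 109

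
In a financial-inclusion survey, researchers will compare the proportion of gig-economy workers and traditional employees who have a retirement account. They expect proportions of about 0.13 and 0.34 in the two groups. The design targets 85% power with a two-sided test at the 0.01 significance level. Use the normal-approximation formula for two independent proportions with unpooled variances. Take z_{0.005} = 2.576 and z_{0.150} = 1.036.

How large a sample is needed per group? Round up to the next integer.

n = 100 per group

n = (z_{α/2} + z_β)² · [p₁(1−p₁) + p₂(1−p₂)] / (p₁ − p₂)²
  = (2.576 + 1.036)² · (0.13·0.87 + 0.34·0.66) / (-0.21)²
  = (3.612)² · (0.1131 + 0.2244) / 0.0441
  = 13.0465 · 0.3375 / 0.0441
  = 99.85
Round up → n = 100 per group.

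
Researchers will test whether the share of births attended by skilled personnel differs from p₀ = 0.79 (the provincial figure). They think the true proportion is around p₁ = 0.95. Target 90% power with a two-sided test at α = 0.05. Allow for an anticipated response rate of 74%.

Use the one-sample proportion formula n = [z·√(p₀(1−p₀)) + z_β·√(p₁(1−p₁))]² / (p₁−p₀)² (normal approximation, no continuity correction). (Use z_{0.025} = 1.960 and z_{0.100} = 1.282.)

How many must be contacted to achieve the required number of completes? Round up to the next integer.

n = [z_{α/2}·√(p₀q₀) + z_β·√(p₁q₁)]² / (p₁ − p₀)²
  = [1.960·√(0.79·0.21) + 1.282·√(0.95·0.05)]² / (0.16)²
  = [1.960·0.4073 + 1.282·0.2179]² / 0.0256
  = [1.0777]² / 0.0256
  = 45.37
Adjust for 74% response: 45.37 / 0.74 = 61.31.
Round up → n = 62.

n = 62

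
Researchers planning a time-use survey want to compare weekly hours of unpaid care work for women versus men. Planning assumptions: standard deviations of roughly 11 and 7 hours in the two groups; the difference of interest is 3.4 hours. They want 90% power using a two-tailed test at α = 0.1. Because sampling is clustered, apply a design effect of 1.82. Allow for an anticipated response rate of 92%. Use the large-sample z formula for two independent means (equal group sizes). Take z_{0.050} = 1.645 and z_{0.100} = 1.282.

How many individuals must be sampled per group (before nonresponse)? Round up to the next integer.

n = 250 per group

n = (z_{α/2} + z_β)² · (σ₁² + σ₂²) / δ²
  = (1.645 + 1.282)² · (11² + 7² = 170) / 3.4²
  = 8.5673 · 170 / 11.56
  = 125.99
Design effect: 1.82 × 125.99 = 229.30.
Adjust for 92% response: 229.30 / 0.92 = 249.24.
Round up → n = 250 per group.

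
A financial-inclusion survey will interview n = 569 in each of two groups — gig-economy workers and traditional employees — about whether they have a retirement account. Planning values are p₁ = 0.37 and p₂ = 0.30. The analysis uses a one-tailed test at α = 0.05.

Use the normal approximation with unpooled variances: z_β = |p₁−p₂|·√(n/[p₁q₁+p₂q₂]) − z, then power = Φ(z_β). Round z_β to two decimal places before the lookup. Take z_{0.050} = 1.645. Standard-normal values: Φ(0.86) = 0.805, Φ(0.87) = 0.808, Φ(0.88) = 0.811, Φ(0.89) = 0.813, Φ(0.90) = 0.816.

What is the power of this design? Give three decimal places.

z_β = |p₁−p₂|·√(n/[p₁q₁+p₂q₂]) − z_α
    = 0.07 · √(569/0.4431) − 1.645
    = 0.07 · 35.8348 − 1.645
    = 2.5084 − 1.645 = 0.8634 → 0.86
Power = Φ(0.86) = 0.805.

Power ≈ 0.805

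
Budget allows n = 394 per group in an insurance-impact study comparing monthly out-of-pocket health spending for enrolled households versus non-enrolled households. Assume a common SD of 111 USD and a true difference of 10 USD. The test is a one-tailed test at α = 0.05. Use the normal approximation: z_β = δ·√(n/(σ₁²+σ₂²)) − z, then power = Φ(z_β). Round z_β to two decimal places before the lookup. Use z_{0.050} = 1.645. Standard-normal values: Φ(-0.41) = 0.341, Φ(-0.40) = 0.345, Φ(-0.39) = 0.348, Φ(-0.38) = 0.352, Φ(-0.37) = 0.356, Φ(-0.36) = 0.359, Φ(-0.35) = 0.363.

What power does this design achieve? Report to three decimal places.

z_β = δ·√(n/(σ₁²+σ₂²)) − z_α
    = 10 · √(394/24642) − 1.645
    = 10 · 0.12645 − 1.645
    = 1.2645 − 1.645 = -0.3805 → -0.38
Power = Φ(-0.38) = 0.352.

Power ≈ 0.352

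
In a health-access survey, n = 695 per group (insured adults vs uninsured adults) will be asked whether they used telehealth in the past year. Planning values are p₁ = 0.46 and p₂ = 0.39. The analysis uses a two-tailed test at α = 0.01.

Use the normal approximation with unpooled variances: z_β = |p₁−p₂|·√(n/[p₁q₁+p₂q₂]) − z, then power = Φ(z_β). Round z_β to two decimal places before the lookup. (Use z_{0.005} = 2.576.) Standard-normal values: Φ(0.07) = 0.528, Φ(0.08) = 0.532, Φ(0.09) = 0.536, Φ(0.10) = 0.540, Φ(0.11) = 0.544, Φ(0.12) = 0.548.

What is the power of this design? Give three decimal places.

Power ≈ 0.528

z_β = |p₁−p₂|·√(n/[p₁q₁+p₂q₂]) − z_{α/2}
    = 0.07 · √(695/0.4863) − 2.576
    = 0.07 · 37.8042 − 2.576
    = 2.6463 − 2.576 = 0.0703 → 0.07
Power = Φ(0.07) = 0.528.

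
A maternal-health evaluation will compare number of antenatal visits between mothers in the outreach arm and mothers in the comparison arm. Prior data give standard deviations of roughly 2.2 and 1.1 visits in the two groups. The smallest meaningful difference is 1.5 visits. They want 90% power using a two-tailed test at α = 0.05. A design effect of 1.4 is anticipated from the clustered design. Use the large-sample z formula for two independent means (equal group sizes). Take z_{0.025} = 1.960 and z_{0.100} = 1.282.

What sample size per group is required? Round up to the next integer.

n = (z_{α/2} + z_β)² · (σ₁² + σ₂²) / δ²
  = (1.960 + 1.282)² · (2.2² + 1.1² = 6.05) / 1.5²
  = 10.5106 · 6.05 / 2.25
  = 28.26
Design effect: 1.4 × 28.26 = 39.57.
Round up → n = 40 per group.

n = 40 per group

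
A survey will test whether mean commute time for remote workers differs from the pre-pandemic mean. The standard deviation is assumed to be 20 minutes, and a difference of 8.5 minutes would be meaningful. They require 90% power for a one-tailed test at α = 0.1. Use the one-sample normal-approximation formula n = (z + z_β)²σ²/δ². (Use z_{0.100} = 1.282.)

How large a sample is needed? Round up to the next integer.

n = (z_α + z_β)² · σ² / δ²
  = (1.282 + 1.282)² · 20² / 8.5²
  = 6.5741 · 400 / 72.25
  = 36.40
Round up → n = 37.

n = 37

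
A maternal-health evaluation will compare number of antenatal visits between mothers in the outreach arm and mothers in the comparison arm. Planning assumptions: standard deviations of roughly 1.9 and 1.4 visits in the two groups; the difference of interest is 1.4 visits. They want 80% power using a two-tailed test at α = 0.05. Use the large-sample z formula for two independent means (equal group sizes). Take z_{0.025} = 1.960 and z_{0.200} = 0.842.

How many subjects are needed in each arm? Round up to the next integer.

n = (z_{α/2} + z_β)² · (σ₁² + σ₂²) / δ²
  = (1.960 + 0.842)² · (1.9² + 1.4² = 5.57) / 1.4²
  = 7.8512 · 5.57 / 1.96
  = 22.31
Round up → n = 23 per group.

n = 23 per group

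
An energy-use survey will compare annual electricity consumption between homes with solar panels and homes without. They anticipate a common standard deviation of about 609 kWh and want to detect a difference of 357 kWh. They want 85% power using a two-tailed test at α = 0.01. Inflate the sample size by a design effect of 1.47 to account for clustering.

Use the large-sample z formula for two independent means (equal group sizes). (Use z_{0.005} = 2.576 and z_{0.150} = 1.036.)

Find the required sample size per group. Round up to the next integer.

n = 112 per group

n = (z_{α/2} + z_β)² · (σ₁² + σ₂²) / δ²
  = (2.576 + 1.036)² · (2·609² = 741762) / 357²
  = 13.0465 · 741762 / 127449
  = 75.93
Design effect: 1.47 × 75.93 = 111.62.
Round up → n = 112 per group.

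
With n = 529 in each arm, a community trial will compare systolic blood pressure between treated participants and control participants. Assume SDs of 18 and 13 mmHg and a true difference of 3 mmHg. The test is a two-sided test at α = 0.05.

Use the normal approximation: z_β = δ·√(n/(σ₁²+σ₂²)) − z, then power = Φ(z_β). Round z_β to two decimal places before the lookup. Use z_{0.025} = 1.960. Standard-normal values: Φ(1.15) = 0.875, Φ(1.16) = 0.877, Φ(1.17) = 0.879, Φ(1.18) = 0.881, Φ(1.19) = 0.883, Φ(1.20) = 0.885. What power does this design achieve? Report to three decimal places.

Power ≈ 0.875

z_β = δ·√(n/(σ₁²+σ₂²)) − z_{α/2}
    = 3 · √(529/493) − 1.960
    = 3 · 1.03587 − 1.960
    = 3.1076 − 1.960 = 1.1476 → 1.15
Power = Φ(1.15) = 0.875.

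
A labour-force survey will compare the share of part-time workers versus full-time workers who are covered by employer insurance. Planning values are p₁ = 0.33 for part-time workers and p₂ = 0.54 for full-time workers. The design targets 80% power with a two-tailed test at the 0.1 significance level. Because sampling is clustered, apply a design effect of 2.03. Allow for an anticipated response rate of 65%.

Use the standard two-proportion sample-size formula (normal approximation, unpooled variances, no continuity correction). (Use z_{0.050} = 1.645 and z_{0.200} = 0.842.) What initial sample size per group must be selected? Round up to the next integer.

n = 206 per group

n = (z_{α/2} + z_β)² · [p₁(1−p₁) + p₂(1−p₂)] / (p₁ − p₂)²
  = (1.645 + 0.842)² · (0.33·0.67 + 0.54·0.46) / (-0.21)²
  = (2.487)² · (0.2211 + 0.2484) / 0.0441
  = 6.1852 · 0.4695 / 0.0441
  = 65.85
Design effect: 2.03 × 65.85 = 133.67.
Adjust for 65% response: 133.67 / 0.65 = 205.65.
Round up → n = 206 per group.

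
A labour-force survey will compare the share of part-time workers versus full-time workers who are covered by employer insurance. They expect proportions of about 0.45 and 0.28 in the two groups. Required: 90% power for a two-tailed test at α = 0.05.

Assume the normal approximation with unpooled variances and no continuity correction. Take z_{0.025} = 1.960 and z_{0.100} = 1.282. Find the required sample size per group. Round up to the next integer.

n = 164 per group

n = (z_{α/2} + z_β)² · [p₁(1−p₁) + p₂(1−p₂)] / (p₁ − p₂)²
  = (1.960 + 1.282)² · (0.45·0.55 + 0.28·0.72) / (0.17)²
  = (3.242)² · (0.2475 + 0.2016) / 0.0289
  = 10.5106 · 0.4491 / 0.0289
  = 163.33
Round up → n = 164 per group.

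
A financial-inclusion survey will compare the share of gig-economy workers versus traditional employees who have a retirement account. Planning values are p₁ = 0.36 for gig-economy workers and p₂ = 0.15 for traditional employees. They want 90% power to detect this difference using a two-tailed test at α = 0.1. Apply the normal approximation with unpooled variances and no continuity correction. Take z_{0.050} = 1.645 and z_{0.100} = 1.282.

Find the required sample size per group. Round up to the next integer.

n = 70 per group

n = (z_{α/2} + z_β)² · [p₁(1−p₁) + p₂(1−p₂)] / (p₁ − p₂)²
  = (1.645 + 1.282)² · (0.36·0.64 + 0.15·0.85) / (0.21)²
  = (2.927)² · (0.2304 + 0.1275) / 0.0441
  = 8.5673 · 0.3579 / 0.0441
  = 69.53
Round up → n = 70 per group.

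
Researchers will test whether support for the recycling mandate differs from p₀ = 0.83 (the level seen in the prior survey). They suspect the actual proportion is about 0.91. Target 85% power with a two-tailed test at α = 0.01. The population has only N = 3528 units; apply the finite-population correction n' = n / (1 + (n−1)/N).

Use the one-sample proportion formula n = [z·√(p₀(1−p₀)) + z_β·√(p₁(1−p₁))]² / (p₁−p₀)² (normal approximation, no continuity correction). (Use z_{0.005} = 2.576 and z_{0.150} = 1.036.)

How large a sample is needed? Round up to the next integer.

n = [z_{α/2}·√(p₀q₀) + z_β·√(p₁q₁)]² / (p₁ − p₀)²
  = [2.576·√(0.83·0.17) + 1.036·√(0.91·0.09)]² / (0.08)²
  = [2.576·0.3756 + 1.036·0.2862]² / 0.0064
  = [1.2641]² / 0.0064
  = 249.69
Finite-population correction (N = 3528): 249.69 / (1 + (249.69 − 1)/3528) = 233.24.
Round up → n = 234.

n = 234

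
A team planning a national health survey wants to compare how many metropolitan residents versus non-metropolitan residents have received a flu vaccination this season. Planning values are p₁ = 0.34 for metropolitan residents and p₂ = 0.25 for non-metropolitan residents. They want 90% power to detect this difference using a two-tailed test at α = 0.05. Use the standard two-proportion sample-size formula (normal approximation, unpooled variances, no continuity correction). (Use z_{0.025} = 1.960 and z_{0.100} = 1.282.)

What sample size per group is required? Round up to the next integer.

n = 535 per group

n = (z_{α/2} + z_β)² · [p₁(1−p₁) + p₂(1−p₂)] / (p₁ − p₂)²
  = (1.960 + 1.282)² · (0.34·0.66 + 0.25·0.75) / (0.09)²
  = (3.242)² · (0.2244 + 0.1875) / 0.0081
  = 10.5106 · 0.4119 / 0.0081
  = 534.48
Round up → n = 535 per group.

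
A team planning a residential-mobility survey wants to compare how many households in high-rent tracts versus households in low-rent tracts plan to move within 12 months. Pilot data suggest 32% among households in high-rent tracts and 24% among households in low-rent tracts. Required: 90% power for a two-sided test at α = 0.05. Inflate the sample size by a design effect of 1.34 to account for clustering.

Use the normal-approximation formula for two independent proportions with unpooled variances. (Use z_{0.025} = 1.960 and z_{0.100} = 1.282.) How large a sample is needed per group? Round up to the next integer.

n = (z_{α/2} + z_β)² · [p₁(1−p₁) + p₂(1−p₂)] / (p₁ − p₂)²
  = (1.960 + 1.282)² · (0.32·0.68 + 0.24·0.76) / (0.08)²
  = (3.242)² · (0.2176 + 0.1824) / 0.0064
  = 10.5106 · 0.4000 / 0.0064
  = 656.91
Design effect: 1.34 × 656.91 = 880.26.
Round up → n = 881 per group.

n = 881 per group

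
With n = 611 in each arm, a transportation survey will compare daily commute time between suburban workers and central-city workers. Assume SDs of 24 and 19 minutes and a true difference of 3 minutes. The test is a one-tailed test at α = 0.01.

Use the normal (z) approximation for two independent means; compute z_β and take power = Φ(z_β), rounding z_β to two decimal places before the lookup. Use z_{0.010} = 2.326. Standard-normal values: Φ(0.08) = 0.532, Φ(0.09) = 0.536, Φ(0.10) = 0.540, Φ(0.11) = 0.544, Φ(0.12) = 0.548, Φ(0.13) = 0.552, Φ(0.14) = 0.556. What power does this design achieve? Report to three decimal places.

z_β = δ·√(n/(σ₁²+σ₂²)) − z_α
    = 3 · √(611/937) − 2.326
    = 3 · 0.80752 − 2.326
    = 2.4225 − 2.326 = 0.0965 → 0.10
Power = Φ(0.10) = 0.540.

Power ≈ 0.540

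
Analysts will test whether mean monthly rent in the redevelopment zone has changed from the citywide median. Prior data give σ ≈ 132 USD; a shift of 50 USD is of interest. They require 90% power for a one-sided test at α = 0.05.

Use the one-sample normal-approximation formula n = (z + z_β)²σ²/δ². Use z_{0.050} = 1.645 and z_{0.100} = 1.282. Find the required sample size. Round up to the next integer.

n = 60

n = (z_α + z_β)² · σ² / δ²
  = (1.645 + 1.282)² · 132² / 50²
  = 8.5673 · 17424 / 2500
  = 59.71
Round up → n = 60.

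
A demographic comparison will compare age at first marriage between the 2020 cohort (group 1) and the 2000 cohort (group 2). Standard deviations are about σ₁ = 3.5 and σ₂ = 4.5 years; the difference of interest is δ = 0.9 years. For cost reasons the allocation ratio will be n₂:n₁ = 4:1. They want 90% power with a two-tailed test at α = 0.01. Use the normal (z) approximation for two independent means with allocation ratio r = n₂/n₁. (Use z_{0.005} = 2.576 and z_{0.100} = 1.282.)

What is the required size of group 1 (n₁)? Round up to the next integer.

n₁ = 319

n₁ = (z_{α/2} + z_β)² · (σ₁² + σ₂²/r) / δ²
   = (2.576 + 1.282)² · (3.5² + 4.5²/4) / 0.9²
   = 14.8842 · (12.25 + 5.0625) / 0.81
   = 14.8842 · 17.3125 / 0.81
   = 318.13
Round up → n₁ = 319; n₂ = r·n₁ = 4 × 319 = 1276.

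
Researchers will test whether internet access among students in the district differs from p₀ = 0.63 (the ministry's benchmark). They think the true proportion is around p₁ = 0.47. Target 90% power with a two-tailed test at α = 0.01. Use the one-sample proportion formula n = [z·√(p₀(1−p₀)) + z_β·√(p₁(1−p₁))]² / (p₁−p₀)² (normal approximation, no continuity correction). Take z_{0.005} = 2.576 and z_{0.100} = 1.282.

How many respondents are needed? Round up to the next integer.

n = [z_{α/2}·√(p₀q₀) + z_β·√(p₁q₁)]² / (p₁ − p₀)²
  = [2.576·√(0.63·0.37) + 1.282·√(0.47·0.53)]² / (-0.16)²
  = [2.576·0.4828 + 1.282·0.4991]² / 0.0256
  = [1.8835]² / 0.0256
  = 138.58
Round up → n = 139.

n = 139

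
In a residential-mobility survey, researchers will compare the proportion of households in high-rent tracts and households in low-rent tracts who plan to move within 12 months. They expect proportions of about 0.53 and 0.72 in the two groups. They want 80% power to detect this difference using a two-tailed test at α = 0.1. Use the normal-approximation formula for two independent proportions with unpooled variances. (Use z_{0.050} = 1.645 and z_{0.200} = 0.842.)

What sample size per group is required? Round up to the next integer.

n = (z_{α/2} + z_β)² · [p₁(1−p₁) + p₂(1−p₂)] / (p₁ − p₂)²
  = (1.645 + 0.842)² · (0.53·0.47 + 0.72·0.28) / (-0.19)²
  = (2.487)² · (0.2491 + 0.2016) / 0.0361
  = 6.1852 · 0.4507 / 0.0361
  = 77.22
Round up → n = 78 per group.

n = 78 per group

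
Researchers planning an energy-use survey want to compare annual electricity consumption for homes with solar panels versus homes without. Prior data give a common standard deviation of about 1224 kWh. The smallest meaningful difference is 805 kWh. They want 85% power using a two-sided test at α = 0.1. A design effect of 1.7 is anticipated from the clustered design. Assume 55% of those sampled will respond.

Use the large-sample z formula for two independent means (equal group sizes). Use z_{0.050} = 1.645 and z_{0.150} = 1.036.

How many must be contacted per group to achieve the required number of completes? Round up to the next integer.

n = (z_{α/2} + z_β)² · (σ₁² + σ₂²) / δ²
  = (1.645 + 1.036)² · (2·1224² = 2996352) / 805²
  = 7.1878 · 2996352 / 648025
  = 33.23
Design effect: 1.7 × 33.23 = 56.50.
Adjust for 55% response: 56.50 / 0.55 = 102.73.
Round up → n = 103 per group.

n = 103 per group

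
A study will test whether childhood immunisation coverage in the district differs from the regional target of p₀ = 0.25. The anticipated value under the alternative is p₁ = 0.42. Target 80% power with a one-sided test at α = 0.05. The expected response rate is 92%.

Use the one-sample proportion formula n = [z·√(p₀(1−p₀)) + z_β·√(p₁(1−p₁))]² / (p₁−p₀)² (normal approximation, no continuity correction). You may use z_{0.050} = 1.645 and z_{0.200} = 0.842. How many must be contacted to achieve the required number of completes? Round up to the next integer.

n = 48

n = [z_α·√(p₀q₀) + z_β·√(p₁q₁)]² / (p₁ − p₀)²
  = [1.645·√(0.25·0.75) + 0.842·√(0.42·0.58)]² / (0.17)²
  = [1.645·0.4330 + 0.842·0.4936]² / 0.0289
  = [1.1279]² / 0.0289
  = 44.02
Adjust for 92% response: 44.02 / 0.92 = 47.85.
Round up → n = 48.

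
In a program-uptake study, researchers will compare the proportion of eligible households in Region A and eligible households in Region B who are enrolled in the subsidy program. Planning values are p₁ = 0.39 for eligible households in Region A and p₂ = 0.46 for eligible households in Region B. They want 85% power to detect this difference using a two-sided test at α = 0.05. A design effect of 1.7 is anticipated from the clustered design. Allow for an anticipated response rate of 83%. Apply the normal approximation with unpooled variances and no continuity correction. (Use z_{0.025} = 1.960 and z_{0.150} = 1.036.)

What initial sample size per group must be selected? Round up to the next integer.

n = 1825 per group

n = (z_{α/2} + z_β)² · [p₁(1−p₁) + p₂(1−p₂)] / (p₁ − p₂)²
  = (1.960 + 1.036)² · (0.39·0.61 + 0.46·0.54) / (-0.07)²
  = (2.996)² · (0.2379 + 0.2484) / 0.0049
  = 8.9760 · 0.4863 / 0.0049
  = 890.82
Design effect: 1.7 × 890.82 = 1514.40.
Adjust for 83% response: 1514.40 / 0.83 = 1824.58.
Round up → n = 1825 per group.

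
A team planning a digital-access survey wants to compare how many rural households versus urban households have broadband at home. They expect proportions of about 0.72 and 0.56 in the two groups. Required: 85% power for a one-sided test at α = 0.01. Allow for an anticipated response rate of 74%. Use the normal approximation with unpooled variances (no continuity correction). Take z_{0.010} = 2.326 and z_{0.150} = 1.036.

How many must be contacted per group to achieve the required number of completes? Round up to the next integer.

n = 268 per group

n = (z_α + z_β)² · [p₁(1−p₁) + p₂(1−p₂)] / (p₁ − p₂)²
  = (2.326 + 1.036)² · (0.72·0.28 + 0.56·0.44) / (0.16)²
  = (3.362)² · (0.2016 + 0.2464) / 0.0256
  = 11.3030 · 0.4480 / 0.0256
  = 197.80
Adjust for 74% response: 197.80 / 0.74 = 267.30.
Round up → n = 268 per group.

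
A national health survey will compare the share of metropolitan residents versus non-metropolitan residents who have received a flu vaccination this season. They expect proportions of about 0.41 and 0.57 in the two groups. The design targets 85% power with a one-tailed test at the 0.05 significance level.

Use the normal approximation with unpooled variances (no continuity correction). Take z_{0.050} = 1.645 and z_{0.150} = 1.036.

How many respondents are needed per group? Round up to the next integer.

n = 137 per group

n = (z_α + z_β)² · [p₁(1−p₁) + p₂(1−p₂)] / (p₁ − p₂)²
  = (1.645 + 1.036)² · (0.41·0.59 + 0.57·0.43) / (-0.16)²
  = (2.681)² · (0.2419 + 0.2451) / 0.0256
  = 7.1878 · 0.4870 / 0.0256
  = 136.74
Round up → n = 137 per group.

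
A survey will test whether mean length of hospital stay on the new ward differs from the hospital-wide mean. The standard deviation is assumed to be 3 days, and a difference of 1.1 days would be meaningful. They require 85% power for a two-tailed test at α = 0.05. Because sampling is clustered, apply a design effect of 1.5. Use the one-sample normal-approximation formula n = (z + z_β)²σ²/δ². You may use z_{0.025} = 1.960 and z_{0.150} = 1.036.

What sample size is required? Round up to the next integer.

n = 101

n = (z_{α/2} + z_β)² · σ² / δ²
  = (1.960 + 1.036)² · 3² / 1.1²
  = 8.9760 · 9 / 1.21
  = 66.76
Design effect: 1.5 × 66.76 = 100.15.
Round up → n = 101.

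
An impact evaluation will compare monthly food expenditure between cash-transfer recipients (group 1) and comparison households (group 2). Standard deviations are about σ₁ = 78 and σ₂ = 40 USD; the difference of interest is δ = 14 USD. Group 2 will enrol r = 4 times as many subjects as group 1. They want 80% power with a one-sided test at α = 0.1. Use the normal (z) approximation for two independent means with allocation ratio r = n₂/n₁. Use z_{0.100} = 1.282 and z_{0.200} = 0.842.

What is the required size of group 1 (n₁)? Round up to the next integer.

n₁ = (z_α + z_β)² · (σ₁² + σ₂²/r) / δ²
   = (1.282 + 0.842)² · (78² + 40²/4) / 14²
   = 4.5114 · (6084 + 400) / 196
   = 4.5114 · 6484 / 196
   = 149.24
Round up → n₁ = 150; n₂ = r·n₁ = 4 × 150 = 600.

n₁ = 150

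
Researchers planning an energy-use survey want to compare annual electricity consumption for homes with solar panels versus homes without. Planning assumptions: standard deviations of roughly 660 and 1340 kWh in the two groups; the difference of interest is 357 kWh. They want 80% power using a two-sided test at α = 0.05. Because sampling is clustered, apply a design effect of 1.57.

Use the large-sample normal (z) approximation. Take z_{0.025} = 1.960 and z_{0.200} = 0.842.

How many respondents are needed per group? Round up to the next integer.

n = 216 per group

n = (z_{α/2} + z_β)² · (σ₁² + σ₂²) / δ²
  = (1.960 + 0.842)² · (660² + 1340² = 2231200) / 357²
  = 7.8512 · 2231200 / 127449
  = 137.45
Design effect: 1.57 × 137.45 = 215.79.
Round up → n = 216 per group.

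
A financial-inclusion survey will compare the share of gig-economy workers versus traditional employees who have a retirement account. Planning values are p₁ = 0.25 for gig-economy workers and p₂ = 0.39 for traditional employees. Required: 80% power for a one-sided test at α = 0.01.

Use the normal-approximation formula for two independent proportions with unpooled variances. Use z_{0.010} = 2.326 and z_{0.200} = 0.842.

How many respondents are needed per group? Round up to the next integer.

n = (z_α + z_β)² · [p₁(1−p₁) + p₂(1−p₂)] / (p₁ − p₂)²
  = (2.326 + 0.842)² · (0.25·0.75 + 0.39·0.61) / (-0.14)²
  = (3.168)² · (0.1875 + 0.2379) / 0.0196
  = 10.0362 · 0.4254 / 0.0196
  = 217.83
Round up → n = 218 per group.

n = 218 per group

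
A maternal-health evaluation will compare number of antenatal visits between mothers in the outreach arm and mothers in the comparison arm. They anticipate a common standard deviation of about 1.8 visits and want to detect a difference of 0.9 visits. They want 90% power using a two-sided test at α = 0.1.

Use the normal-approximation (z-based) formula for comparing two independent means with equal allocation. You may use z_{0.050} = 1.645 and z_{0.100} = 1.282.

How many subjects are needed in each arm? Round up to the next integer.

n = 69 per group

n = (z_{α/2} + z_β)² · (σ₁² + σ₂²) / δ²
  = (1.645 + 1.282)² · (2·1.8² = 6.48) / 0.9²
  = 8.5673 · 6.48 / 0.81
  = 68.54
Round up → n = 69 per group.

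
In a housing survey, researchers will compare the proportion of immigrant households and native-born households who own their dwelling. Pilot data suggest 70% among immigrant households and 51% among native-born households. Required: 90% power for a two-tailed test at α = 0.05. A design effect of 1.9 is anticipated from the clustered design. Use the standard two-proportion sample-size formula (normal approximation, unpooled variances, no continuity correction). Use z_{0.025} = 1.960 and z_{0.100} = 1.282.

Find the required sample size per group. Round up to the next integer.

n = (z_{α/2} + z_β)² · [p₁(1−p₁) + p₂(1−p₂)] / (p₁ − p₂)²
  = (1.960 + 1.282)² · (0.70·0.30 + 0.51·0.49) / (0.19)²
  = (3.242)² · (0.2100 + 0.2499) / 0.0361
  = 10.5106 · 0.4599 / 0.0361
  = 133.90
Design effect: 1.9 × 133.90 = 254.41.
Round up → n = 255 per group.

n = 255 per group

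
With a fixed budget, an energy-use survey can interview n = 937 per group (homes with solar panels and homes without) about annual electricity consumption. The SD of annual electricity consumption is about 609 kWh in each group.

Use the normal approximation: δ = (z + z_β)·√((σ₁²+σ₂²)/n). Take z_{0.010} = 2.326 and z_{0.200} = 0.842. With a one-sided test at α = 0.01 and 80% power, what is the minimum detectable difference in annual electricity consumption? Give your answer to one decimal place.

δ = (z_α + z_β) · √((σ₁²+σ₂²)/n)
  = (2.326 + 0.842) · √(741762/937)
  = 3.168 · √791.635
  = 3.168 · 28.1360
  = 89.1349

Minimum detectable difference ≈ 89.1 kWh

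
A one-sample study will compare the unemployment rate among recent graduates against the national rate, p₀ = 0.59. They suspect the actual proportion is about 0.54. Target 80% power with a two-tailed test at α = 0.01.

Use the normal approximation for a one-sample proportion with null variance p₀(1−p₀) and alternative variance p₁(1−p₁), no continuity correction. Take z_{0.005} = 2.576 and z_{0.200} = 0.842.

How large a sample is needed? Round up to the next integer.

n = [z_{α/2}·√(p₀q₀) + z_β·√(p₁q₁)]² / (p₁ − p₀)²
  = [2.576·√(0.59·0.41) + 0.842·√(0.54·0.46)]² / (-0.05)²
  = [2.576·0.4918 + 0.842·0.4984]² / 0.0025
  = [1.6866]² / 0.0025
  = 1137.87
Round up → n = 1138.

n = 1138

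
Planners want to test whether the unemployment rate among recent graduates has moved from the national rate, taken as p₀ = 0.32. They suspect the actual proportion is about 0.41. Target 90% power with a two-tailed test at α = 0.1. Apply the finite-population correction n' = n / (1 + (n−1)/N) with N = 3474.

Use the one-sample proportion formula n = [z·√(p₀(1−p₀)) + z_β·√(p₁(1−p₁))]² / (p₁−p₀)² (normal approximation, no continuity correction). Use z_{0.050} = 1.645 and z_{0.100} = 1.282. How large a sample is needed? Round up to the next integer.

n = 226

n = [z_{α/2}·√(p₀q₀) + z_β·√(p₁q₁)]² / (p₁ − p₀)²
  = [1.645·√(0.32·0.68) + 1.282·√(0.41·0.59)]² / (0.09)²
  = [1.645·0.4665 + 1.282·0.4918]² / 0.0081
  = [1.3979]² / 0.0081
  = 241.24
Finite-population correction (N = 3474): 241.24 / (1 + (241.24 − 1)/3474) = 225.64.
Round up → n = 226.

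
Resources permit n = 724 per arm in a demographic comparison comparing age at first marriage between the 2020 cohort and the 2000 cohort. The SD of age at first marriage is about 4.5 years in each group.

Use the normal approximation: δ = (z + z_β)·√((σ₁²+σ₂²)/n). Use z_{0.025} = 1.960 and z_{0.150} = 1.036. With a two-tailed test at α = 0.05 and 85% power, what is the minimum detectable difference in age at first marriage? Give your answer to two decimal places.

Minimum detectable difference ≈ 0.71 years

δ = (z_{α/2} + z_β) · √((σ₁²+σ₂²)/n)
  = (1.960 + 1.036) · √(40.5/724)
  = 2.996 · √0.05594
  = 2.996 · 0.2365
  = 0.7086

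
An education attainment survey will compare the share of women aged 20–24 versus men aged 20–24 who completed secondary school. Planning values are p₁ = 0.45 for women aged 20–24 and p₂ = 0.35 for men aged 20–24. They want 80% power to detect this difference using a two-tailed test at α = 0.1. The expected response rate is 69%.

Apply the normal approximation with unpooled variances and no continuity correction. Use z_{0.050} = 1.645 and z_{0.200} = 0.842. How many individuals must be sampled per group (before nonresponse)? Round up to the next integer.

n = 426 per group

n = (z_{α/2} + z_β)² · [p₁(1−p₁) + p₂(1−p₂)] / (p₁ − p₂)²
  = (1.645 + 0.842)² · (0.45·0.55 + 0.35·0.65) / (0.10)²
  = (2.487)² · (0.2475 + 0.2275) / 0.0100
  = 6.1852 · 0.4750 / 0.0100
  = 293.80
Adjust for 69% response: 293.80 / 0.69 = 425.79.
Round up → n = 426 per group.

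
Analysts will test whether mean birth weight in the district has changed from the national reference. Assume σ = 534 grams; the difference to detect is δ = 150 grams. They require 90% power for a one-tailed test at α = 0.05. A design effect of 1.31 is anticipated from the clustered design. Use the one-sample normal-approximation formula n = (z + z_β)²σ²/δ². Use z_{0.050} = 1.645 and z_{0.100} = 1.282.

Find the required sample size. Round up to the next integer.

n = (z_α + z_β)² · σ² / δ²
  = (1.645 + 1.282)² · 534² / 150²
  = 8.5673 · 285156 / 22500
  = 108.58
Design effect: 1.31 × 108.58 = 142.24.
Round up → n = 143.

n = 143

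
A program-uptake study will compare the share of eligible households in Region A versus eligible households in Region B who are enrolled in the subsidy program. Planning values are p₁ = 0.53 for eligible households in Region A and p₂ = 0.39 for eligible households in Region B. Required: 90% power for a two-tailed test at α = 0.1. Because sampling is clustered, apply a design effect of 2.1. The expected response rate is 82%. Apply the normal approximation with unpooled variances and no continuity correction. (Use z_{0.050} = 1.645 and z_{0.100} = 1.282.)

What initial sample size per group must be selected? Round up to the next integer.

n = 546 per group

n = (z_{α/2} + z_β)² · [p₁(1−p₁) + p₂(1−p₂)] / (p₁ − p₂)²
  = (1.645 + 1.282)² · (0.53·0.47 + 0.39·0.61) / (0.14)²
  = (2.927)² · (0.2491 + 0.2379) / 0.0196
  = 8.5673 · 0.4870 / 0.0196
  = 212.87
Design effect: 2.1 × 212.87 = 447.03.
Adjust for 82% response: 447.03 / 0.82 = 545.16.
Round up → n = 546 per group.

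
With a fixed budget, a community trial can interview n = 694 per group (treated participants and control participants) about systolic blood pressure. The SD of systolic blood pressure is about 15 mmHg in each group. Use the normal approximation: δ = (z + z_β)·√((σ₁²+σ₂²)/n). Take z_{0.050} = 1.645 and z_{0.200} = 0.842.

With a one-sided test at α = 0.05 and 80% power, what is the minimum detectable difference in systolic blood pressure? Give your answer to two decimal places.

Minimum detectable difference ≈ 2.00 mmHg

δ = (z_α + z_β) · √((σ₁²+σ₂²)/n)
  = (1.645 + 0.842) · √(450/694)
  = 2.487 · √0.64841
  = 2.487 · 0.8052
  = 2.0026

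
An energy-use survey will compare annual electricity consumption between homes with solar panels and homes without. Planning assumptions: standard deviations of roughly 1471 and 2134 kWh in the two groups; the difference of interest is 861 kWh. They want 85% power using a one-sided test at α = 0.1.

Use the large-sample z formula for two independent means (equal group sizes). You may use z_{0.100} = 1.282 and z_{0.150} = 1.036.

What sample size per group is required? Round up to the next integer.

n = (z_α + z_β)² · (σ₁² + σ₂²) / δ²
  = (1.282 + 1.036)² · (1471² + 2134² = 6717797) / 861²
  = 5.3731 · 6717797 / 741321
  = 48.69
Round up → n = 49 per group.

n = 49 per group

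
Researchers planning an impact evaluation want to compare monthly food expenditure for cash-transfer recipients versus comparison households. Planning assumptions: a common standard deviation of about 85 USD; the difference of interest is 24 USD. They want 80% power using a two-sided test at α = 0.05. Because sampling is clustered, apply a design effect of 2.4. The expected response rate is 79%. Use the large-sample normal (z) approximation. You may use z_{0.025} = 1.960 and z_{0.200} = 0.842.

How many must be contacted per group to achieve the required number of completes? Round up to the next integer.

n = (z_{α/2} + z_β)² · (σ₁² + σ₂²) / δ²
  = (1.960 + 0.842)² · (2·85² = 14450) / 24²
  = 7.8512 · 14450 / 576
  = 196.96
Design effect: 2.4 × 196.96 = 472.71.
Adjust for 79% response: 472.71 / 0.79 = 598.36.
Round up → n = 599 per group.

n = 599 per group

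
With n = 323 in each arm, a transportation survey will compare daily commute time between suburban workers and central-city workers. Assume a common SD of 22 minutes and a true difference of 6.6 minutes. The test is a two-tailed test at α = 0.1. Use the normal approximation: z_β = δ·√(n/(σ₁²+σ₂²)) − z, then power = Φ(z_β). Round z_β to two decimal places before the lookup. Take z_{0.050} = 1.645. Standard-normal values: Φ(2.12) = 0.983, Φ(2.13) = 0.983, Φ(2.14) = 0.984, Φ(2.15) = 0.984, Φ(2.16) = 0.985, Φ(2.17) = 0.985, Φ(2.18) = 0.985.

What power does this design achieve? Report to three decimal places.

z_β = δ·√(n/(σ₁²+σ₂²)) − z_{α/2}
    = 6.6 · √(323/968) − 1.645
    = 6.6 · 0.57765 − 1.645
    = 3.8125 − 1.645 = 2.1675 → 2.17
Power = Φ(2.17) = 0.985.

Power ≈ 0.985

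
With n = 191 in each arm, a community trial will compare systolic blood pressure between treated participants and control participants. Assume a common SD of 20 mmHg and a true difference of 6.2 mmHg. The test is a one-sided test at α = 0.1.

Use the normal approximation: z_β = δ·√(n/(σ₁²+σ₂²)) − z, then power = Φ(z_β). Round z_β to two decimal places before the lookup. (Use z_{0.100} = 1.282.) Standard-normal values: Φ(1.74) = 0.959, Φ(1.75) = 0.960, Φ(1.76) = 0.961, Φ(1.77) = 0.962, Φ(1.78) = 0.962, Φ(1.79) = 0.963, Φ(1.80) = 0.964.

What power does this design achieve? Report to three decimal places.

Power ≈ 0.960

z_β = δ·√(n/(σ₁²+σ₂²)) − z_α
    = 6.2 · √(191/800) − 1.282
    = 6.2 · 0.48862 − 1.282
    = 3.0294 − 1.282 = 1.7474 → 1.75
Power = Φ(1.75) = 0.960.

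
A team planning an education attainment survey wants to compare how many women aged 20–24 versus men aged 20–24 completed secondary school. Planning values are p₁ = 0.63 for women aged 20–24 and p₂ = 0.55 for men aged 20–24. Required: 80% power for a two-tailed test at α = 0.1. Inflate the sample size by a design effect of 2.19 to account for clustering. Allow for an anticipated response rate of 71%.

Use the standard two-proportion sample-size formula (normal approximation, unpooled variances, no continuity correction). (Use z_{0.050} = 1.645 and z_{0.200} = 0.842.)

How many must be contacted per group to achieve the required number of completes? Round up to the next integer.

n = (z_{α/2} + z_β)² · [p₁(1−p₁) + p₂(1−p₂)] / (p₁ − p₂)²
  = (1.645 + 0.842)² · (0.63·0.37 + 0.55·0.45) / (0.08)²
  = (2.487)² · (0.2331 + 0.2475) / 0.0064
  = 6.1852 · 0.4806 / 0.0064
  = 464.47
Design effect: 2.19 × 464.47 = 1017.18.
Adjust for 71% response: 1017.18 / 0.71 = 1432.65.
Round up → n = 1433 per group.

n = 1433 per group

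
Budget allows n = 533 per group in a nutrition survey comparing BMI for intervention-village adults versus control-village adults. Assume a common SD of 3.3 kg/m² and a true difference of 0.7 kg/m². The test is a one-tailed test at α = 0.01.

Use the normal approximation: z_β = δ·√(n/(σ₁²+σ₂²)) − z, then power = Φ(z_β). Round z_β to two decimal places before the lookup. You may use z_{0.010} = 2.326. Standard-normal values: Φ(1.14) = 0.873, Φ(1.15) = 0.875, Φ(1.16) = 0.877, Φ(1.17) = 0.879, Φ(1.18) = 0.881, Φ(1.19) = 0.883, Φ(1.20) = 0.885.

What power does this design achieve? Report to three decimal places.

Power ≈ 0.873

z_β = δ·√(n/(σ₁²+σ₂²)) − z_α
    = 0.7 · √(533/21.78) − 2.326
    = 0.7 · 4.94692 − 2.326
    = 3.4628 − 2.326 = 1.1368 → 1.14
Power = Φ(1.14) = 0.873.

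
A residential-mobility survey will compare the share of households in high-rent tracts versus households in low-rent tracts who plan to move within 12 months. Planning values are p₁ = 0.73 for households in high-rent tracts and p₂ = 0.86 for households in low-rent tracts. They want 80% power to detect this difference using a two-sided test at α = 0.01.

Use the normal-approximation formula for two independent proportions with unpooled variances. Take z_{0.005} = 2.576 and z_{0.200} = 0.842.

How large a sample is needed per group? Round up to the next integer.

n = 220 per group

n = (z_{α/2} + z_β)² · [p₁(1−p₁) + p₂(1−p₂)] / (p₁ − p₂)²
  = (2.576 + 0.842)² · (0.73·0.27 + 0.86·0.14) / (-0.13)²
  = (3.418)² · (0.1971 + 0.1204) / 0.0169
  = 11.6827 · 0.3175 / 0.0169
  = 219.48
Round up → n = 220 per group.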